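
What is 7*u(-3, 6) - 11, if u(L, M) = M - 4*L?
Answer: 115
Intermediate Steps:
7*u(-3, 6) - 11 = 7*(6 - 4*(-3)) - 11 = 7*(6 + 12) - 11 = 7*18 - 11 = 126 - 11 = 115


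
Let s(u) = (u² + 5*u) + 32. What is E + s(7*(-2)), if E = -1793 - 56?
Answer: -1691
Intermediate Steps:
s(u) = 32 + u² + 5*u
E = -1849
E + s(7*(-2)) = -1849 + (32 + (7*(-2))² + 5*(7*(-2))) = -1849 + (32 + (-14)² + 5*(-14)) = -1849 + (32 + 196 - 70) = -1849 + 158 = -1691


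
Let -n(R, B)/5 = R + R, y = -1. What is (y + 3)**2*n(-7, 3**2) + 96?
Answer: 376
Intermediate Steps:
n(R, B) = -10*R (n(R, B) = -5*(R + R) = -10*R)
(y + 3)**2*n(-7, 3**2) + 96 = (-1 + 3)**2*(-10*(-7)) + 96 = 2**2*70 + 96 = 4*70 + 96 = 280 + 96 = 376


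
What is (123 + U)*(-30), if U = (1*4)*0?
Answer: -3690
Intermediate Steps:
U = 0 (U = 4*0 = 0)
(123 + U)*(-30) = (123 + 0)*(-30) = 123*(-30) = -3690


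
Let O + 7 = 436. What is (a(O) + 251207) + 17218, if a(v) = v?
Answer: 268854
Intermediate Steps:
O = 429 (O = -7 + 436 = 429)
(a(O) + 251207) + 17218 = (429 + 251207) + 17218 = 251636 + 17218 = 268854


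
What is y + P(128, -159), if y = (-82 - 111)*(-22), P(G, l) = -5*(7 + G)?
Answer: 3571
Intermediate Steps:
P(G, l) = -35 - 5*G
y = 4246 (y = -193*(-22) = 4246)
y + P(128, -159) = 4246 + (-35 - 5*128) = 4246 + (-35 - 640) = 4246 - 675 = 3571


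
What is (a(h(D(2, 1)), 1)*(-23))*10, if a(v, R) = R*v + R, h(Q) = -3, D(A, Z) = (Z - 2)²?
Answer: 460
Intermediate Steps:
D(A, Z) = (-2 + Z)²
a(v, R) = R + R*v
(a(h(D(2, 1)), 1)*(-23))*10 = ((1*(1 - 3))*(-23))*10 = ((1*(-2))*(-23))*10 = -2*(-23)*10 = 46*10 = 460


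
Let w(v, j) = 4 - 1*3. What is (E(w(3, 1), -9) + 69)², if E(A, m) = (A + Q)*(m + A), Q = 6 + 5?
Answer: 729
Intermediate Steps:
Q = 11
w(v, j) = 1 (w(v, j) = 4 - 3 = 1)
E(A, m) = (11 + A)*(A + m) (E(A, m) = (A + 11)*(m + A) = (11 + A)*(A + m))
(E(w(3, 1), -9) + 69)² = ((1² + 11*1 + 11*(-9) + 1*(-9)) + 69)² = ((1 + 11 - 99 - 9) + 69)² = (-96 + 69)² = (-27)² = 729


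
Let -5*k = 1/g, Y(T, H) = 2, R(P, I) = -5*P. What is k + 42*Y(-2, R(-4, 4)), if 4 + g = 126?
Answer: 51239/610 ≈ 83.998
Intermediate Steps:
g = 122 (g = -4 + 126 = 122)
k = -1/610 (k = -⅕/122 = -⅕*1/122 = -1/610 ≈ -0.0016393)
k + 42*Y(-2, R(-4, 4)) = -1/610 + 42*2 = -1/610 + 84 = 51239/610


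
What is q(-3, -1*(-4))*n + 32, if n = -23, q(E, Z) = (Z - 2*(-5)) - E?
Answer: -359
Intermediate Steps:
q(E, Z) = 10 + Z - E (q(E, Z) = (Z + 10) - E = (10 + Z) - E = 10 + Z - E)
q(-3, -1*(-4))*n + 32 = (10 - 1*(-4) - 1*(-3))*(-23) + 32 = (10 + 4 + 3)*(-23) + 32 = 17*(-23) + 32 = -391 + 32 = -359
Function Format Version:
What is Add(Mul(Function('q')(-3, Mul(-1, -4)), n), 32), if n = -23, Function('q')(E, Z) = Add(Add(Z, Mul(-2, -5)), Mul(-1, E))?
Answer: -359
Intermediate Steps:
Function('q')(E, Z) = Add(10, Z, Mul(-1, E)) (Function('q')(E, Z) = Add(Add(Z, 10), Mul(-1, E)) = Add(Add(10, Z), Mul(-1, E)) = Add(10, Z, Mul(-1, E)))
Add(Mul(Function('q')(-3, Mul(-1, -4)), n), 32) = Add(Mul(Add(10, Mul(-1, -4), Mul(-1, -3)), -23), 32) = Add(Mul(Add(10, 4, 3), -23), 32) = Add(Mul(17, -23), 32) = Add(-391, 32) = -359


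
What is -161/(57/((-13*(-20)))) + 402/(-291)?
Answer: -4068058/5529 ≈ -735.77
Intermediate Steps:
-161/(57/((-13*(-20)))) + 402/(-291) = -161/(57/260) + 402*(-1/291) = -161/(57*(1/260)) - 134/97 = -161/57/260 - 134/97 = -161*260/57 - 134/97 = -41860/57 - 134/97 = -4068058/5529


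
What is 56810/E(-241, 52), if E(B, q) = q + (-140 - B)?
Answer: 56810/153 ≈ 371.31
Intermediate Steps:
E(B, q) = -140 + q - B
56810/E(-241, 52) = 56810/(-140 + 52 - 1*(-241)) = 56810/(-140 + 52 + 241) = 56810/153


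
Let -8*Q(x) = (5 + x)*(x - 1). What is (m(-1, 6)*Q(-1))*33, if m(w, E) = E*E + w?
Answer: 1155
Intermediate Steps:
m(w, E) = w + E**2 (m(w, E) = E**2 + w = w + E**2)
Q(x) = -(-1 + x)*(5 + x)/8 (Q(x) = -(5 + x)*(x - 1)/8 = -(5 + x)*(-1 + x)/8 = -(-1 + x)*(5 + x)/8)
(m(-1, 6)*Q(-1))*33 = ((-1 + 6**2)*(5/8 - 1/2*(-1) - 1/8*(-1)**2))*33 = ((-1 + 36)*(5/8 + 1/2 - 1/8*1))*33 = (35*(5/8 + 1/2 - 1/8))*33 = (35*1)*33 = 35*33 = 1155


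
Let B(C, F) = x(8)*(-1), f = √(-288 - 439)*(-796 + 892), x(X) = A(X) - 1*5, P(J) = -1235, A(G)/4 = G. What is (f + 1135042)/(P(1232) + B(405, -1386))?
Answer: -567521/631 - 48*I*√727/631 ≈ -899.4 - 2.0511*I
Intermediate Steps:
A(G) = 4*G
x(X) = -5 + 4*X (x(X) = 4*X - 1*5 = 4*X - 5 = -5 + 4*X)
f = 96*I*√727 (f = √(-727)*96 = (I*√727)*96 = 96*I*√727 ≈ 2588.4*I)
B(C, F) = -27 (B(C, F) = (-5 + 4*8)*(-1) = (-5 + 32)*(-1) = 27*(-1) = -27)
(f + 1135042)/(P(1232) + B(405, -1386)) = (96*I*√727 + 1135042)/(-1235 - 27) = (1135042 + 96*I*√727)/(-1262) = (1135042 + 96*I*√727)*(-1/1262) = -567521/631 - 48*I*√727/631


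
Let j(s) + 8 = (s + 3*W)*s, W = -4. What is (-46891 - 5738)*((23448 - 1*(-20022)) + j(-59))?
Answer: -2507824479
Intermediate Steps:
j(s) = -8 + s*(-12 + s) (j(s) = -8 + (s + 3*(-4))*s = -8 + (s - 12)*s = -8 + (-12 + s)*s = -8 + s*(-12 + s))
(-46891 - 5738)*((23448 - 1*(-20022)) + j(-59)) = (-46891 - 5738)*((23448 - 1*(-20022)) + (-8 + (-59)² - 12*(-59))) = -52629*((23448 + 20022) + (-8 + 3481 + 708)) = -52629*(43470 + 4181) = -52629*47651 = -2507824479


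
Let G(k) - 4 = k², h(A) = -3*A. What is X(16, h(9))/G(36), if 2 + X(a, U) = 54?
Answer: 1/25 ≈ 0.040000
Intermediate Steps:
X(a, U) = 52 (X(a, U) = -2 + 54 = 52)
G(k) = 4 + k²
X(16, h(9))/G(36) = 52/(4 + 36²) = 52/(4 + 1296) = 52/1300 = 52*(1/1300) = 1/25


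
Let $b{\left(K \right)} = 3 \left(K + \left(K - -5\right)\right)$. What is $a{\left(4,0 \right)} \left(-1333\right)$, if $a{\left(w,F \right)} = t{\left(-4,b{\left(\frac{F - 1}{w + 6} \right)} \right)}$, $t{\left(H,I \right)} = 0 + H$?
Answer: $5332$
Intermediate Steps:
$b{\left(K \right)} = 15 + 6 K$ ($b{\left(K \right)} = 3 \left(K + \left(K + 5\right)\right) = 3 \left(K + \left(5 + K\right)\right) = 3 \left(5 + 2 K\right) = 15 + 6 K$)
$t{\left(H,I \right)} = H$
$a{\left(w,F \right)} = -4$
$a{\left(4,0 \right)} \left(-1333\right) = \left(-4\right) \left(-1333\right) = 5332$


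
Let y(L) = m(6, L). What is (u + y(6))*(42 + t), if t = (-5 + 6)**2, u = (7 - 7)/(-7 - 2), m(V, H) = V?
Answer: 258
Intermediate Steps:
y(L) = 6
u = 0 (u = 0/(-9) = 0*(-1/9) = 0)
t = 1 (t = 1**2 = 1)
(u + y(6))*(42 + t) = (0 + 6)*(42 + 1) = 6*43 = 258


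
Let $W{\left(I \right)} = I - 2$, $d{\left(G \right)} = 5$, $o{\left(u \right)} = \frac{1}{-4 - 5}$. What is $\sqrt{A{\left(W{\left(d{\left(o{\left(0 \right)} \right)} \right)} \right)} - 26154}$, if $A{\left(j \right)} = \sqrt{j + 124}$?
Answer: $\sqrt{-26154 + \sqrt{127}} \approx 161.69 i$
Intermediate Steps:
$o{\left(u \right)} = - \frac{1}{9}$ ($o{\left(u \right)} = \frac{1}{-9} = - \frac{1}{9}$)
$W{\left(I \right)} = -2 + I$ ($W{\left(I \right)} = I - 2 = -2 + I$)
$A{\left(j \right)} = \sqrt{124 + j}$
$\sqrt{A{\left(W{\left(d{\left(o{\left(0 \right)} \right)} \right)} \right)} - 26154} = \sqrt{\sqrt{124 + \left(-2 + 5\right)} - 26154} = \sqrt{\sqrt{124 + 3} - 26154} = \sqrt{\sqrt{127} - 26154} = \sqrt{-26154 + \sqrt{127}}$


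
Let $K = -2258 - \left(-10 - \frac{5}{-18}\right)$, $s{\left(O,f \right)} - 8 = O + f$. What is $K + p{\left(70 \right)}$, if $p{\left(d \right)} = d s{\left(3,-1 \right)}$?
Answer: $- \frac{27869}{18} \approx -1548.3$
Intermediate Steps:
$s{\left(O,f \right)} = 8 + O + f$ ($s{\left(O,f \right)} = 8 + \left(O + f\right) = 8 + O + f$)
$p{\left(d \right)} = 10 d$ ($p{\left(d \right)} = d \left(8 + 3 - 1\right) = d 10 = 10 d$)
$K = - \frac{40469}{18}$ ($K = -2258 - \left(-10 - - \frac{5}{18}\right) = -2258 - \left(-10 + \frac{5}{18}\right) = -2258 - - \frac{175}{18} = -2258 + \frac{175}{18} = - \frac{40469}{18} \approx -2248.3$)
$K + p{\left(70 \right)} = - \frac{40469}{18} + 10 \cdot 70 = - \frac{40469}{18} + 700 = - \frac{27869}{18}$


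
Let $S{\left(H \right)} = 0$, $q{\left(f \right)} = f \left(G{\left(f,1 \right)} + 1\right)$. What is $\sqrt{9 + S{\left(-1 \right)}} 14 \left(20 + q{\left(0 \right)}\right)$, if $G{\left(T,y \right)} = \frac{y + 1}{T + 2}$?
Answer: $840$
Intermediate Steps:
$G{\left(T,y \right)} = \frac{1 + y}{2 + T}$
$q{\left(f \right)} = f \left(1 + \frac{2}{2 + f}\right)$ ($q{\left(f \right)} = f \left(\frac{1 + 1}{2 + f} + 1\right) = f \left(\frac{1}{2 + f} 2 + 1\right) = f \left(\frac{2}{2 + f} + 1\right) = f \left(1 + \frac{2}{2 + f}\right)$)
$\sqrt{9 + S{\left(-1 \right)}} 14 \left(20 + q{\left(0 \right)}\right) = \sqrt{9 + 0} \cdot 14 \left(20 + \frac{0 \left(4 + 0\right)}{2 + 0}\right) = \sqrt{9} \cdot 14 \left(20 + 0 \cdot \frac{1}{2} \cdot 4\right) = 3 \cdot 14 \left(20 + 0 \cdot \frac{1}{2} \cdot 4\right) = 42 \left(20 + 0\right) = 42 \cdot 20 = 840$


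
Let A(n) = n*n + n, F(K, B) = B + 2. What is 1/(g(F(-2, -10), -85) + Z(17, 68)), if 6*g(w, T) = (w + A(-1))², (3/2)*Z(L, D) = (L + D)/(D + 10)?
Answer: 117/1333 ≈ 0.087772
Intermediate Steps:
F(K, B) = 2 + B
Z(L, D) = 2*(D + L)/(3*(10 + D)) (Z(L, D) = 2*((L + D)/(D + 10))/3 = 2*((D + L)/(10 + D))/3 = 2*(D + L)/(3*(10 + D)))
A(n) = n + n² (A(n) = n² + n = n + n²)
g(w, T) = w²/6 (g(w, T) = (w - (1 - 1))²/6 = (w - 1*0)²/6 = (w + 0)²/6 = w²/6)
1/(g(F(-2, -10), -85) + Z(17, 68)) = 1/((2 - 10)²/6 + 2*(68 + 17)/(3*(10 + 68))) = 1/((⅙)*(-8)² + (⅔)*85/78) = 1/((⅙)*64 + (⅔)*(1/78)*85) = 1/(32/3 + 85/117) = 1/(1333/117) = 117/1333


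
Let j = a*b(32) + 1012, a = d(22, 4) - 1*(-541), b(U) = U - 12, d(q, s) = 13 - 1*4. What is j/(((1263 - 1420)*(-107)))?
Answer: 12012/16799 ≈ 0.71504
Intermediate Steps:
d(q, s) = 9 (d(q, s) = 13 - 4 = 9)
b(U) = -12 + U
a = 550 (a = 9 - 1*(-541) = 9 + 541 = 550)
j = 12012 (j = 550*(-12 + 32) + 1012 = 550*20 + 1012 = 11000 + 1012 = 12012)
j/(((1263 - 1420)*(-107))) = 12012/(((1263 - 1420)*(-107))) = 12012/((-157*(-107))) = 12012/16799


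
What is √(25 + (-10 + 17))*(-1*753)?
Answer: -3012*√2 ≈ -4259.6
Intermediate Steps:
√(25 + (-10 + 17))*(-1*753) = √(25 + 7)*(-753) = √32*(-753) = (4*√2)*(-753) = -3012*√2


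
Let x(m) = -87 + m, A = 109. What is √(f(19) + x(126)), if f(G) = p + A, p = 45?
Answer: √193 ≈ 13.892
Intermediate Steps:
f(G) = 154 (f(G) = 45 + 109 = 154)
√(f(19) + x(126)) = √(154 + (-87 + 126)) = √(154 + 39) = √193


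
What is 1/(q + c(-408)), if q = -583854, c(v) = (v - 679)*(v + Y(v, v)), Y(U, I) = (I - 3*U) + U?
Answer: -1/583854 ≈ -1.7128e-6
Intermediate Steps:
Y(U, I) = I - 2*U
c(v) = 0 (c(v) = (v - 679)*(v + (v - 2*v)) = (-679 + v)*(v - v) = (-679 + v)*0 = 0)
1/(q + c(-408)) = 1/(-583854 + 0) = 1/(-583854) = -1/583854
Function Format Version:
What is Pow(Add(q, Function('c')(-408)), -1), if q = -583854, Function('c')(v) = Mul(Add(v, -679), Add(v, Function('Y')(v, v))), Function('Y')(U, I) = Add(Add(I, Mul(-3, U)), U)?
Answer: Rational(-1, 583854) ≈ -1.7128e-6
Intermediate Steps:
Function('Y')(U, I) = Add(I, Mul(-2, U))
Function('c')(v) = 0 (Function('c')(v) = Mul(Add(v, -679), Add(v, Add(v, Mul(-2, v)))) = Mul(Add(-679, v), Add(v, Mul(-1, v))) = Mul(Add(-679, v), 0) = 0)
Pow(Add(q, Function('c')(-408)), -1) = Pow(Add(-583854, 0), -1) = Pow(-583854, -1) = Rational(-1, 583854)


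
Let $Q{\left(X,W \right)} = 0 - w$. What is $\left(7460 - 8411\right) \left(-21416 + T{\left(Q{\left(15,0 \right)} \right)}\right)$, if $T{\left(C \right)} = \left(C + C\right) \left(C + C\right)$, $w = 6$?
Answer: $20229672$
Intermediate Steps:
$Q{\left(X,W \right)} = -6$ ($Q{\left(X,W \right)} = 0 - 6 = -6$)
$T{\left(C \right)} = 4 C^{2}$ ($T{\left(C \right)} = 2 C 2 C = 4 C^{2}$)
$\left(7460 - 8411\right) \left(-21416 + T{\left(Q{\left(15,0 \right)} \right)}\right) = \left(7460 - 8411\right) \left(-21416 + 4 \left(-6\right)^{2}\right) = - 951 \left(-21416 + 4 \cdot 36\right) = - 951 \left(-21416 + 144\right) = \left(-951\right) \left(-21272\right) = 20229672$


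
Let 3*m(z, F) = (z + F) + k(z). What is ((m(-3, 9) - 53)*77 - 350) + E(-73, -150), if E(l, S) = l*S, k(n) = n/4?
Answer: 26615/4 ≈ 6653.8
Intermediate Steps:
k(n) = n/4 (k(n) = n*(¼) = n/4)
E(l, S) = S*l
m(z, F) = F/3 + 5*z/12 (m(z, F) = ((z + F) + z/4)/3 = ((F + z) + z/4)/3 = (F + 5*z/4)/3 = F/3 + 5*z/12)
((m(-3, 9) - 53)*77 - 350) + E(-73, -150) = ((((⅓)*9 + (5/12)*(-3)) - 53)*77 - 350) - 150*(-73) = (((3 - 5/4) - 53)*77 - 350) + 10950 = ((7/4 - 53)*77 - 350) + 10950 = (-205/4*77 - 350) + 10950 = (-15785/4 - 350) + 10950 = -17185/4 + 10950 = 26615/4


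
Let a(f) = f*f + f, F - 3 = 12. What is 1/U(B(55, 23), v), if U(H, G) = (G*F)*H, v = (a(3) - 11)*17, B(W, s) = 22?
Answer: 1/5610 ≈ 0.00017825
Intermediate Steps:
F = 15 (F = 3 + 12 = 15)
a(f) = f + f² (a(f) = f² + f = f + f²)
v = 17 (v = (3*(1 + 3) - 11)*17 = (3*4 - 11)*17 = (12 - 11)*17 = 1*17 = 17)
U(H, G) = 15*G*H (U(H, G) = (G*15)*H = (15*G)*H = 15*G*H)
1/U(B(55, 23), v) = 1/(15*17*22) = 1/5610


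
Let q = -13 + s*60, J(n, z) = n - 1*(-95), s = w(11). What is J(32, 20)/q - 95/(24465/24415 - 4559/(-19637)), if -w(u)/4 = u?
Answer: -24182028624111/313970447014 ≈ -77.020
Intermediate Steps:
w(u) = -4*u
s = -44 (s = -4*11 = -44)
J(n, z) = 95 + n (J(n, z) = n + 95 = 95 + n)
q = -2653 (q = -13 - 44*60 = -13 - 2640 = -2653)
J(32, 20)/q - 95/(24465/24415 - 4559/(-19637)) = (95 + 32)/(-2653) - 95/(24465/24415 - 4559/(-19637)) = 127*(-1/2653) - 95/(24465*(1/24415) - 4559*(-1/19637)) = -127/2653 - 95/(4893/4883 + 4559/19637) = -127/2653 - 95/118345438/95887471 = -127/2653 - 95*95887471/118345438 = -127/2653 - 9109309745/118345438 = -24182028624111/313970447014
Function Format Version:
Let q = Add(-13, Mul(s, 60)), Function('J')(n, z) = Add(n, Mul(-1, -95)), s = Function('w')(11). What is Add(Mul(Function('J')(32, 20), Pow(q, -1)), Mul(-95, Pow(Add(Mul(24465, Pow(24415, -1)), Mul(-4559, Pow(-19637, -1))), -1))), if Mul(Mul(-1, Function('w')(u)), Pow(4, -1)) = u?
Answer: Rational(-24182028624111, 313970447014) ≈ -77.020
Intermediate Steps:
Function('w')(u) = Mul(-4, u)
s = -44 (s = Mul(-4, 11) = -44)
Function('J')(n, z) = Add(95, n) (Function('J')(n, z) = Add(n, 95) = Add(95, n))
q = -2653 (q = Add(-13, Mul(-44, 60)) = Add(-13, -2640) = -2653)
Add(Mul(Function('J')(32, 20), Pow(q, -1)), Mul(-95, Pow(Add(Mul(24465, Pow(24415, -1)), Mul(-4559, Pow(-19637, -1))), -1))) = Add(Mul(Add(95, 32), Pow(-2653, -1)), Mul(-95, Pow(Add(Mul(24465, Pow(24415, -1)), Mul(-4559, Pow(-19637, -1))), -1))) = Add(Mul(127, Rational(-1, 2653)), Mul(-95, Pow(Add(Mul(24465, Rational(1, 24415)), Mul(-4559, Rational(-1, 19637))), -1))) = Add(Rational(-127, 2653), Mul(-95, Pow(Add(Rational(4893, 4883), Rational(4559, 19637)), -1))) = Add(Rational(-127, 2653), Mul(-95, Pow(Rational(118345438, 95887471), -1))) = Add(Rational(-127, 2653), Mul(-95, Rational(95887471, 118345438))) = Add(Rational(-127, 2653), Rational(-9109309745, 118345438)) = Rational(-24182028624111, 313970447014)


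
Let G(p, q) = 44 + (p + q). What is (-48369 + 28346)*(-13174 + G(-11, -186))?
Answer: 266846521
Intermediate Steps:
G(p, q) = 44 + p + q
(-48369 + 28346)*(-13174 + G(-11, -186)) = (-48369 + 28346)*(-13174 + (44 - 11 - 186)) = -20023*(-13174 - 153) = -20023*(-13327) = 266846521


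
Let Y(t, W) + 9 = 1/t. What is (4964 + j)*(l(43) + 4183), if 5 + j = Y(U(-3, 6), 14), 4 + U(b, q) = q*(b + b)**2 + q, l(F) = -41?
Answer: 20502919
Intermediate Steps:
U(b, q) = -4 + q + 4*q*b**2 (U(b, q) = -4 + (q*(b + b)**2 + q) = -4 + (q*(2*b)**2 + q) = -4 + (q*(4*b**2) + q) = -4 + (4*q*b**2 + q) = -4 + (q + 4*q*b**2) = -4 + q + 4*q*b**2)
Y(t, W) = -9 + 1/t
j = -3051/218 (j = -5 + (-9 + 1/(-4 + 6 + 4*6*(-3)**2)) = -5 + (-9 + 1/(-4 + 6 + 4*6*9)) = -5 + (-9 + 1/(-4 + 6 + 216)) = -5 + (-9 + 1/218) = -5 - 1961/218 = -3051/218 ≈ -13.995)
(4964 + j)*(l(43) + 4183) = (4964 - 3051/218)*(-41 + 4183) = (1079101/218)*4142 = 20502919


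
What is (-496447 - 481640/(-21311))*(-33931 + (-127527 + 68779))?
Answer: 980478979639983/21311 ≈ 4.6008e+10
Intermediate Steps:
(-496447 - 481640/(-21311))*(-33931 + (-127527 + 68779)) = (-496447 - 481640*(-1/21311))*(-33931 - 58748) = (-496447 + 481640/21311)*(-92679) = -10579300377/21311*(-92679) = 980478979639983/21311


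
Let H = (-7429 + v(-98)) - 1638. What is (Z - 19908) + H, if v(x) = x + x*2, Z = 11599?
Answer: -17670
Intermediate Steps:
v(x) = 3*x (v(x) = x + 2*x = 3*x)
H = -9361 (H = (-7429 + 3*(-98)) - 1638 = (-7429 - 294) - 1638 = -7723 - 1638 = -9361)
(Z - 19908) + H = (11599 - 19908) - 9361 = -8309 - 9361 = -17670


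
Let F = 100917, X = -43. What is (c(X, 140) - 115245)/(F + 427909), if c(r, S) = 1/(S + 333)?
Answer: -27255442/125067349 ≈ -0.21793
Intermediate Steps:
c(r, S) = 1/(333 + S)
(c(X, 140) - 115245)/(F + 427909) = (1/(333 + 140) - 115245)/(100917 + 427909) = (1/473 - 115245)/528826 = (1/473 - 115245)*(1/528826) = -54510884/473*1/528826 = -27255442/125067349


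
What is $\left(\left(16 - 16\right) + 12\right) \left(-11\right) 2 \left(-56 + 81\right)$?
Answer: $-6600$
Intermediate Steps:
$\left(\left(16 - 16\right) + 12\right) \left(-11\right) 2 \left(-56 + 81\right) = \left(0 + 12\right) \left(\left(-22\right) 25\right) = 12 \left(-550\right) = -6600$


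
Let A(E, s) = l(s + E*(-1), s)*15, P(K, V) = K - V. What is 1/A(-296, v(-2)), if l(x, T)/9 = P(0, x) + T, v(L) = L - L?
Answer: -1/39960 ≈ -2.5025e-5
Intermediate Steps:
v(L) = 0
l(x, T) = -9*x + 9*T (l(x, T) = 9*((0 - x) + T) = 9*(-x + T) = 9*(T - x) = -9*x + 9*T)
A(E, s) = 135*E (A(E, s) = (-9*(s + E*(-1)) + 9*s)*15 = (-9*(s - E) + 9*s)*15 = ((-9*s + 9*E) + 9*s)*15 = (9*E)*15 = 135*E)
1/A(-296, v(-2)) = 1/(135*(-296)) = 1/(-39960) = -1/39960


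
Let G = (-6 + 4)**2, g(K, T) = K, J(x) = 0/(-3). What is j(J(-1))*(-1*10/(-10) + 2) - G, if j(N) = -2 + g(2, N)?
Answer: -4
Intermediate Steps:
J(x) = 0 (J(x) = 0*(-1/3) = 0)
j(N) = 0 (j(N) = -2 + 2 = 0)
G = 4 (G = (-2)**2 = 4)
j(J(-1))*(-1*10/(-10) + 2) - G = 0*(-1*10/(-10) + 2) - 1*4 = 0*(-10*(-1/10) + 2) - 4 = 0*(1 + 2) - 4 = 0*3 - 4 = 0 - 4 = -4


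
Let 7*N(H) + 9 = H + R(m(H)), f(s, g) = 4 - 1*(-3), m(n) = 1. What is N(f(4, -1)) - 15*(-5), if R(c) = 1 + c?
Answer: 75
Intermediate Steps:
f(s, g) = 7 (f(s, g) = 4 + 3 = 7)
N(H) = -1 + H/7 (N(H) = -9/7 + (H + (1 + 1))/7 = -9/7 + (H + 2)/7 = -9/7 + (2 + H)/7 = -9/7 + (2/7 + H/7) = -1 + H/7)
N(f(4, -1)) - 15*(-5) = (-1 + (⅐)*7) - 15*(-5) = (-1 + 1) + 75 = 0 + 75 = 75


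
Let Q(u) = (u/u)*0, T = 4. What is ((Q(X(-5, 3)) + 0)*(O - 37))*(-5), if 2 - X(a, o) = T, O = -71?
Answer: 0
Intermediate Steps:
X(a, o) = -2 (X(a, o) = 2 - 1*4 = 2 - 4 = -2)
Q(u) = 0 (Q(u) = 1*0 = 0)
((Q(X(-5, 3)) + 0)*(O - 37))*(-5) = ((0 + 0)*(-71 - 37))*(-5) = (0*(-108))*(-5) = 0*(-5) = 0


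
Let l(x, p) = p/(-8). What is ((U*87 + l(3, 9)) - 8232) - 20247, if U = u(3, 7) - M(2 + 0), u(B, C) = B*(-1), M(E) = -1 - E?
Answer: -227841/8 ≈ -28480.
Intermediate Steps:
l(x, p) = -p/8 (l(x, p) = p*(-⅛) = -p/8)
u(B, C) = -B
U = 0 (U = -1*3 - (-1 - (2 + 0)) = -3 - (-1 - 1*2) = -3 - (-1 - 2) = -3 - 1*(-3) = -3 + 3 = 0)
((U*87 + l(3, 9)) - 8232) - 20247 = ((0*87 - ⅛*9) - 8232) - 20247 = ((0 - 9/8) - 8232) - 20247 = (-9/8 - 8232) - 20247 = -65865/8 - 20247 = -227841/8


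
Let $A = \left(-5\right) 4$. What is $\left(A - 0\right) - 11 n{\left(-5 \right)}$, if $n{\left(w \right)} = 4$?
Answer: $-64$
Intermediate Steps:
$A = -20$
$\left(A - 0\right) - 11 n{\left(-5 \right)} = \left(-20 - 0\right) - 44 = \left(-20 + 0\right) - 44 = -20 - 44 = -64$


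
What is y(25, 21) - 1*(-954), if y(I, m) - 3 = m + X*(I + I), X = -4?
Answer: 778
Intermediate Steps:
y(I, m) = 3 + m - 8*I (y(I, m) = 3 + (m - 4*(I + I)) = 3 + (m - 8*I) = 3 + m - 8*I)
y(25, 21) - 1*(-954) = (3 + 21 - 8*25) - 1*(-954) = (3 + 21 - 200) + 954 = -176 + 954 = 778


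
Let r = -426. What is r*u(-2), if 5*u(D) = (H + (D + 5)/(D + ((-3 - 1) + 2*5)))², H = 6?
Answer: -155277/40 ≈ -3881.9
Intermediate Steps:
u(D) = (6 + (5 + D)/(6 + D))²/5 (u(D) = (6 + (D + 5)/(D + ((-3 - 1) + 2*5)))²/5 = (6 + (5 + D)/(D + (-4 + 10)))²/5 = (6 + (5 + D)/(D + 6))²/5 = (6 + (5 + D)/(6 + D))²/5)
r*u(-2) = -426*(41 + 7*(-2))²/(5*(6 - 2)²) = -426*(41 - 14)²/(5*4²) = -426*27²/(5*16) = -426*729/(5*16) = -426*729/80 = -155277/40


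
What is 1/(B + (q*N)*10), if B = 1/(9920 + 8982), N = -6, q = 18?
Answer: -18902/20414159 ≈ -0.00092593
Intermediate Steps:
B = 1/18902 ≈ 5.2904e-5
1/(B + (q*N)*10) = 1/(1/18902 + (18*(-6))*10) = 1/(1/18902 - 108*10) = 1/(1/18902 - 1080) = 1/(-20414159/18902) = -18902/20414159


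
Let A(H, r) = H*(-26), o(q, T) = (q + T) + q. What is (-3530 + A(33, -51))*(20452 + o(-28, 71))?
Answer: -89809196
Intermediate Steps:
o(q, T) = T + 2*q (o(q, T) = (T + q) + q = T + 2*q)
A(H, r) = -26*H
(-3530 + A(33, -51))*(20452 + o(-28, 71)) = (-3530 - 26*33)*(20452 + (71 + 2*(-28))) = (-3530 - 858)*(20452 + (71 - 56)) = -4388*(20452 + 15) = -4388*20467 = -89809196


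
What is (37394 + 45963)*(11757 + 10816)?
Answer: 1881617561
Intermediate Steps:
(37394 + 45963)*(11757 + 10816) = 83357*22573 = 1881617561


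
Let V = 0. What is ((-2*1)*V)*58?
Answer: 0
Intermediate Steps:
((-2*1)*V)*58 = (-2*1*0)*58 = -2*0*58 = 0*58 = 0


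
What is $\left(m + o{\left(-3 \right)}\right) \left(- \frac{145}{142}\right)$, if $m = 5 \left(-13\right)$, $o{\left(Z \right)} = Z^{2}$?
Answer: $\frac{4060}{71} \approx 57.183$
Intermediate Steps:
$m = -65$
$\left(m + o{\left(-3 \right)}\right) \left(- \frac{145}{142}\right) = \left(-65 + \left(-3\right)^{2}\right) \left(- \frac{145}{142}\right) = \left(-65 + 9\right) \left(\left(-145\right) \frac{1}{142}\right) = \left(-56\right) \left(- \frac{145}{142}\right) = \frac{4060}{71}$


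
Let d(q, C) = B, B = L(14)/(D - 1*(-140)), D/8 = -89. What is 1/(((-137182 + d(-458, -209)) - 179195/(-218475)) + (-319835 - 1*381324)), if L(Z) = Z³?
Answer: -6248385/5238302179078 ≈ -1.1928e-6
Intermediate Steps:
D = -712 (D = 8*(-89) = -712)
B = -686/143 (B = 14³/(-712 - 1*(-140)) = 2744/(-712 + 140) = 2744/(-572) = 2744*(-1/572) = -686/143 ≈ -4.7972)
d(q, C) = -686/143
1/(((-137182 + d(-458, -209)) - 179195/(-218475)) + (-319835 - 1*381324)) = 1/(((-137182 - 686/143) - 179195/(-218475)) + (-319835 - 1*381324)) = 1/((-19617712/143 - 179195*(-1/218475)) + (-319835 - 381324)) = 1/((-19617712/143 + 35839/43695) - 701159) = 1/(-857190800863/6248385 - 701159) = 1/(-5238302179078/6248385) = -6248385/5238302179078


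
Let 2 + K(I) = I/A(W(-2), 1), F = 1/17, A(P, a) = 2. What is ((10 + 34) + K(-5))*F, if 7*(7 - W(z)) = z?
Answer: 79/34 ≈ 2.3235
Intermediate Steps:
W(z) = 7 - z/7
F = 1/17 ≈ 0.058824
K(I) = -2 + I/2
((10 + 34) + K(-5))*F = ((10 + 34) + (-2 + (½)*(-5)))*(1/17) = (44 + (-2 - 5/2))*(1/17) = (44 - 9/2)*(1/17) = (79/2)*(1/17) = 79/34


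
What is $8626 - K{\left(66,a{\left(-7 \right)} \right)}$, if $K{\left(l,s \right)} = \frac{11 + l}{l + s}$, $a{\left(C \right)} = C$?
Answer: $\frac{508857}{59} \approx 8624.7$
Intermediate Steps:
$K{\left(l,s \right)} = \frac{11 + l}{l + s}$
$8626 - K{\left(66,a{\left(-7 \right)} \right)} = 8626 - \frac{11 + 66}{66 - 7} = 8626 - \frac{1}{59} \cdot 77 = 8626 - \frac{77}{59} = \frac{508857}{59}$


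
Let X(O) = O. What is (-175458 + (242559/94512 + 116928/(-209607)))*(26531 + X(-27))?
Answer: -1279498747436742015/275144122 ≈ -4.6503e+9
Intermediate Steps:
(-175458 + (242559/94512 + 116928/(-209607)))*(26531 + X(-27)) = (-175458 + (242559/94512 + 116928/(-209607)))*(26531 - 27) = (-175458 + (242559*(1/94512) + 116928*(-1/209607)))*26504 = (-175458 + (80853/31504 - 38976/69869))*26504 = (-175458 + 4421218353/2201152976)*26504 = -386205477644655/2201152976*26504 = -1279498747436742015/275144122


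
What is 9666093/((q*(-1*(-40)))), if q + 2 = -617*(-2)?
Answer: 9666093/49280 ≈ 196.15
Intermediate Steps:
q = 1232 (q = -2 - 617*(-2) = -2 + 1234 = 1232)
9666093/((q*(-1*(-40)))) = 9666093/((1232*(-1*(-40)))) = 9666093/((1232*40)) = 9666093/49280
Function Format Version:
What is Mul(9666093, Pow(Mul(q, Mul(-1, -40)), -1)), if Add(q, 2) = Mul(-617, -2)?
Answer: Rational(9666093, 49280) ≈ 196.15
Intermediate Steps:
q = 1232 (q = Add(-2, Mul(-617, -2)) = Add(-2, 1234) = 1232)
Mul(9666093, Pow(Mul(q, Mul(-1, -40)), -1)) = Mul(9666093, Pow(Mul(1232, Mul(-1, -40)), -1)) = Mul(9666093, Pow(Mul(1232, 40), -1)) = Mul(9666093, Pow(49280, -1)) = Mul(9666093, Rational(1, 49280)) = Rational(9666093, 49280)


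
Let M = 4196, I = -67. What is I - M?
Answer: -4263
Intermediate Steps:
I - M = -67 - 1*4196 = -67 - 4196 = -4263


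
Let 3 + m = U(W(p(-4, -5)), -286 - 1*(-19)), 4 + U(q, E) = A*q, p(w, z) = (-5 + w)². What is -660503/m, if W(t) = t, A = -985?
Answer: 660503/79792 ≈ 8.2778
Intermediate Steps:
U(q, E) = -4 - 985*q
m = -79792 (m = -3 + (-4 - 985*(-5 - 4)²) = -3 + (-4 - 985*(-9)²) = -3 + (-4 - 985*81) = -3 + (-4 - 79785) = -3 - 79789 = -79792)
-660503/m = -660503/(-79792) = -660503*(-1/79792) = 660503/79792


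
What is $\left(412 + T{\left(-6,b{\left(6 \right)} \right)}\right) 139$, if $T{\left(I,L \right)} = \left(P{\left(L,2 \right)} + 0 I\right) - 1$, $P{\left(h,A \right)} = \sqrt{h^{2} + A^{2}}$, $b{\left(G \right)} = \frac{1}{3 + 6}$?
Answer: $57129 + \frac{695 \sqrt{13}}{9} \approx 57407.0$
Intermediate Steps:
$b{\left(G \right)} = \frac{1}{9}$
$P{\left(h,A \right)} = \sqrt{A^{2} + h^{2}}$
$T{\left(I,L \right)} = -1 + \sqrt{4 + L^{2}}$ ($T{\left(I,L \right)} = \left(\sqrt{2^{2} + L^{2}} + 0 I\right) - 1 = \left(\sqrt{4 + L^{2}} + 0\right) - 1 = \sqrt{4 + L^{2}} - 1 = -1 + \sqrt{4 + L^{2}}$)
$\left(412 + T{\left(-6,b{\left(6 \right)} \right)}\right) 139 = \left(412 - \left(1 - \sqrt{4 + \left(\frac{1}{9}\right)^{2}}\right)\right) 139 = \left(412 - \left(1 - \sqrt{4 + \frac{1}{81}}\right)\right) 139 = \left(412 - \left(1 - \sqrt{\frac{325}{81}}\right)\right) 139 = \left(412 - \left(1 - \frac{5 \sqrt{13}}{9}\right)\right) 139 = \left(411 + \frac{5 \sqrt{13}}{9}\right) 139 = 57129 + \frac{695 \sqrt{13}}{9}$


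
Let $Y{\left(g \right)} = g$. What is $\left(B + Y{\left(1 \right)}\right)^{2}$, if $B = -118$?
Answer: $13689$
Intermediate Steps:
$\left(B + Y{\left(1 \right)}\right)^{2} = \left(-118 + 1\right)^{2} = \left(-117\right)^{2} = 13689$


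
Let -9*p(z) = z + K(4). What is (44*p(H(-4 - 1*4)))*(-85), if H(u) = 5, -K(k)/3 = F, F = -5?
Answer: 74800/9 ≈ 8311.1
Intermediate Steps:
K(k) = 15 (K(k) = -3*(-5) = 15)
p(z) = -5/3 - z/9 (p(z) = -(z + 15)/9 = -(15 + z)/9 = -5/3 - z/9)
(44*p(H(-4 - 1*4)))*(-85) = (44*(-5/3 - ⅑*5))*(-85) = (44*(-5/3 - 5/9))*(-85) = (44*(-20/9))*(-85) = -880/9*(-85) = 74800/9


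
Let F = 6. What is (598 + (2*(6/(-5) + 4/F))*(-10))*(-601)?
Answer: -1097426/3 ≈ -3.6581e+5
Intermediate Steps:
(598 + (2*(6/(-5) + 4/F))*(-10))*(-601) = (598 + (2*(6/(-5) + 4/6))*(-10))*(-601) = (598 + (2*(6*(-1/5) + 4*(1/6)))*(-10))*(-601) = (598 + (2*(-6/5 + 2/3))*(-10))*(-601) = (598 + (2*(-8/15))*(-10))*(-601) = (598 - 16/15*(-10))*(-601) = (598 + 32/3)*(-601) = (1826/3)*(-601) = -1097426/3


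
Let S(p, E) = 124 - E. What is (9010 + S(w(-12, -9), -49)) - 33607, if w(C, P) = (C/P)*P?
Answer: -24424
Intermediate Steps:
w(C, P) = C
(9010 + S(w(-12, -9), -49)) - 33607 = (9010 + (124 - 1*(-49))) - 33607 = (9010 + (124 + 49)) - 33607 = (9010 + 173) - 33607 = 9183 - 33607 = -24424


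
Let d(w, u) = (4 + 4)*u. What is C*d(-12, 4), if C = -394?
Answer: -12608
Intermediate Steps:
d(w, u) = 8*u
C*d(-12, 4) = -3152*4 = -394*32 = -12608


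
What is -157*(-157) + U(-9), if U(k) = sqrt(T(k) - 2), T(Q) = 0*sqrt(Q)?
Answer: 24649 + I*sqrt(2) ≈ 24649.0 + 1.4142*I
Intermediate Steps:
T(Q) = 0
U(k) = I*sqrt(2) (U(k) = sqrt(0 - 2) = sqrt(-2) = I*sqrt(2))
-157*(-157) + U(-9) = -157*(-157) + I*sqrt(2) = 24649 + I*sqrt(2)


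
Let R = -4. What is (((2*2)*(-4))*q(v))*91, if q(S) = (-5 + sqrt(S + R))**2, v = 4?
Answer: -36400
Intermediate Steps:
q(S) = (-5 + sqrt(-4 + S))**2 (q(S) = (-5 + sqrt(S - 4))**2 = (-5 + sqrt(-4 + S))**2)
(((2*2)*(-4))*q(v))*91 = (((2*2)*(-4))*(-5 + sqrt(-4 + 4))**2)*91 = ((4*(-4))*(-5 + sqrt(0))**2)*91 = -16*(-5 + 0)**2*91 = -16*(-5)**2*91 = -16*25*91 = -400*91 = -36400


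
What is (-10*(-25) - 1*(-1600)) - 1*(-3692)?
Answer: 5542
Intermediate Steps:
(-10*(-25) - 1*(-1600)) - 1*(-3692) = (250 + 1600) + 3692 = 1850 + 3692 = 5542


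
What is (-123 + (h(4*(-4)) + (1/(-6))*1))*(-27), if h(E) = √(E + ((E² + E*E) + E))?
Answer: 6651/2 - 108*√30 ≈ 2734.0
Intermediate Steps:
h(E) = √(2*E + 2*E²) (h(E) = √(E + ((E² + E²) + E)) = √(E + (2*E² + E)) = √(E + (E + 2*E²)) = √(2*E + 2*E²))
(-123 + (h(4*(-4)) + (1/(-6))*1))*(-27) = (-123 + (√2*√((4*(-4))*(1 + 4*(-4))) + (1/(-6))*1))*(-27) = (-123 + (√2*√(-16*(1 - 16)) + (1*(-⅙))*1))*(-27) = (-123 + (√2*√(-16*(-15)) - ⅙*1))*(-27) = (-123 + (√2*√240 - ⅙))*(-27) = (-123 + (√2*(4*√15) - ⅙))*(-27) = (-123 + (4*√30 - ⅙))*(-27) = (-123 + (-⅙ + 4*√30))*(-27) = (-739/6 + 4*√30)*(-27) = 6651/2 - 108*√30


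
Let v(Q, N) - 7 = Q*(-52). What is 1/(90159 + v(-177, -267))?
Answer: 1/99370 ≈ 1.0063e-5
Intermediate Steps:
v(Q, N) = 7 - 52*Q (v(Q, N) = 7 + Q*(-52) = 7 - 52*Q)
1/(90159 + v(-177, -267)) = 1/(90159 + (7 - 52*(-177))) = 1/(90159 + (7 + 9204)) = 1/(90159 + 9211) = 1/99370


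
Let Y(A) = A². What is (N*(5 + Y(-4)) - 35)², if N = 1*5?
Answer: 4900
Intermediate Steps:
N = 5
(N*(5 + Y(-4)) - 35)² = (5*(5 + (-4)²) - 35)² = (5*(5 + 16) - 35)² = (5*21 - 35)² = (105 - 35)² = 70² = 4900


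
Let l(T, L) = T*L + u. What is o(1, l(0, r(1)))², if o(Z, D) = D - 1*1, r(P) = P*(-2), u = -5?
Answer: 36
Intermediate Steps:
r(P) = -2*P
l(T, L) = -5 + L*T (l(T, L) = T*L - 5 = L*T - 5 = -5 + L*T)
o(Z, D) = -1 + D (o(Z, D) = D - 1 = -1 + D)
o(1, l(0, r(1)))² = (-1 + (-5 - 2*1*0))² = (-1 + (-5 - 2*0))² = (-1 + (-5 + 0))² = (-1 - 5)² = (-6)² = 36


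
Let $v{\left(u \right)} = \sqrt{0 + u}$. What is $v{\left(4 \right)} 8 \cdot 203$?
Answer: $3248$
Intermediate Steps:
$v{\left(u \right)} = \sqrt{u}$
$v{\left(4 \right)} 8 \cdot 203 = \sqrt{4} \cdot 8 \cdot 203 = 2 \cdot 8 \cdot 203 = 16 \cdot 203 = 3248$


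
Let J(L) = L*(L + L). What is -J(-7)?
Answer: -98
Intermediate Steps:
J(L) = 2*L² (J(L) = L*(2*L) = 2*L²)
-J(-7) = -2*(-7)² = -2*49 = -1*98 = -98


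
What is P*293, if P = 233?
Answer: 68269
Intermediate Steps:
P*293 = 233*293 = 68269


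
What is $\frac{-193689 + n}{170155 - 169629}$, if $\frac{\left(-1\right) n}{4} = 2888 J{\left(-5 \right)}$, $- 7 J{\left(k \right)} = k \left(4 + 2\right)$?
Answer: $- \frac{1702383}{3682} \approx -462.35$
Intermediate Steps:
$J{\left(k \right)} = - \frac{6 k}{7}$ ($J{\left(k \right)} = - \frac{k \left(4 + 2\right)}{7} = - \frac{k 6}{7} = - \frac{6 k}{7}$)
$n = - \frac{346560}{7}$ ($n = - 4 \cdot 2888 \left(\left(- \frac{6}{7}\right) \left(-5\right)\right) = - 4 \cdot 2888 \cdot \frac{30}{7} = \left(-4\right) \frac{86640}{7} = - \frac{346560}{7} \approx -49509.0$)
$\frac{-193689 + n}{170155 - 169629} = \frac{-193689 - \frac{346560}{7}}{170155 - 169629} = - \frac{1702383}{7 \cdot 526} = \left(- \frac{1702383}{7}\right) \frac{1}{526} = - \frac{1702383}{3682}$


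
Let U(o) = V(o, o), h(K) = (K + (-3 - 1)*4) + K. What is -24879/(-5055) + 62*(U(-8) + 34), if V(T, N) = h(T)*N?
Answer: 30304593/1685 ≈ 17985.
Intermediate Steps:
h(K) = -16 + 2*K (h(K) = (K - 4*4) + K = (K - 16) + K = (-16 + K) + K = -16 + 2*K)
V(T, N) = N*(-16 + 2*T) (V(T, N) = (-16 + 2*T)*N = N*(-16 + 2*T))
U(o) = 2*o*(-8 + o)
-24879/(-5055) + 62*(U(-8) + 34) = -24879/(-5055) + 62*(2*(-8)*(-8 - 8) + 34) = -24879*(-1/5055) + 62*(2*(-8)*(-16) + 34) = 8293/1685 + 62*(256 + 34) = 8293/1685 + 62*290 = 8293/1685 + 17980 = 30304593/1685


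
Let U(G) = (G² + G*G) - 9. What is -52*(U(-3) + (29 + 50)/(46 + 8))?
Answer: -14690/27 ≈ -544.07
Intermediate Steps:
U(G) = -9 + 2*G² (U(G) = (G² + G²) - 9 = 2*G² - 9 = -9 + 2*G²)
-52*(U(-3) + (29 + 50)/(46 + 8)) = -52*((-9 + 2*(-3)²) + (29 + 50)/(46 + 8)) = -52*((-9 + 2*9) + 79/54) = -52*((-9 + 18) + 79*(1/54)) = -52*(9 + 79/54) = -52*565/54 = -14690/27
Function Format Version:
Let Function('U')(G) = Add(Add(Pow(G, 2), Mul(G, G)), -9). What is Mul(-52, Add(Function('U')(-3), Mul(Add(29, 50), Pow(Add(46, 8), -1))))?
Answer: Rational(-14690, 27) ≈ -544.07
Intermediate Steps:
Function('U')(G) = Add(-9, Mul(2, Pow(G, 2))) (Function('U')(G) = Add(Add(Pow(G, 2), Pow(G, 2)), -9) = Add(Mul(2, Pow(G, 2)), -9) = Add(-9, Mul(2, Pow(G, 2))))
Mul(-52, Add(Function('U')(-3), Mul(Add(29, 50), Pow(Add(46, 8), -1)))) = Mul(-52, Add(Add(-9, Mul(2, Pow(-3, 2))), Mul(Add(29, 50), Pow(Add(46, 8), -1)))) = Mul(-52, Add(Add(-9, Mul(2, 9)), Mul(79, Pow(54, -1)))) = Mul(-52, Add(Add(-9, 18), Mul(79, Rational(1, 54)))) = Mul(-52, Add(9, Rational(79, 54))) = Mul(-52, Rational(565, 54)) = Rational(-14690, 27)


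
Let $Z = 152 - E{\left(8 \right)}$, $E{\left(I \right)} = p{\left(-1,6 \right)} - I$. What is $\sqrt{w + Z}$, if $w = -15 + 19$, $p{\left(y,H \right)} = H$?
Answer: $\sqrt{158} \approx 12.57$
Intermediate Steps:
$E{\left(I \right)} = 6 - I$
$w = 4$
$Z = 154$ ($Z = 152 - \left(6 - 8\right) = 152 - -2 = 152 + 2 = 154$)
$\sqrt{w + Z} = \sqrt{4 + 154} = \sqrt{158}$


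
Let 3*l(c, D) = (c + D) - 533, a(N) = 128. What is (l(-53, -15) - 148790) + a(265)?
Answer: -446587/3 ≈ -1.4886e+5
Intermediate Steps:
l(c, D) = -533/3 + D/3 + c/3 (l(c, D) = ((c + D) - 533)/3 = ((D + c) - 533)/3 = (-533 + D + c)/3 = -533/3 + D/3 + c/3)
(l(-53, -15) - 148790) + a(265) = ((-533/3 + (1/3)*(-15) + (1/3)*(-53)) - 148790) + 128 = ((-533/3 - 5 - 53/3) - 148790) + 128 = (-601/3 - 148790) + 128 = -446971/3 + 128 = -446587/3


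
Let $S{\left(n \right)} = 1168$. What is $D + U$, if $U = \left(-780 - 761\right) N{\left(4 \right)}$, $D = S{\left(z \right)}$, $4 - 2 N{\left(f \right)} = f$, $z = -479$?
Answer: $1168$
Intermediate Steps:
$N{\left(f \right)} = 2 - \frac{f}{2}$
$D = 1168$
$U = 0$ ($U = \left(-780 - 761\right) \left(2 - 2\right) = - 1541 \left(2 - 2\right) = \left(-1541\right) 0 = 0$)
$D + U = 1168 + 0 = 1168$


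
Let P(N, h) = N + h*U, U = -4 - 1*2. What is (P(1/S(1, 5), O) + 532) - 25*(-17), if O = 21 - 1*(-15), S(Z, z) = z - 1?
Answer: 2965/4 ≈ 741.25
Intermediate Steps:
S(Z, z) = -1 + z
O = 36 (O = 21 + 15 = 36)
U = -6 (U = -4 - 2 = -6)
P(N, h) = N - 6*h (P(N, h) = N + h*(-6) = N - 6*h)
(P(1/S(1, 5), O) + 532) - 25*(-17) = ((1/(-1 + 5) - 6*36) + 532) - 25*(-17) = ((1/4 - 216) + 532) - 1*(-425) = ((¼ - 216) + 532) + 425 = (-863/4 + 532) + 425 = 1265/4 + 425 = 2965/4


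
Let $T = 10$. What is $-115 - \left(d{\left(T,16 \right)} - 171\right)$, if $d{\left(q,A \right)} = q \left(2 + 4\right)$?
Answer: $-4$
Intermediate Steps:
$d{\left(q,A \right)} = 6 q$ ($d{\left(q,A \right)} = q 6 = 6 q$)
$-115 - \left(d{\left(T,16 \right)} - 171\right) = -115 - \left(6 \cdot 10 - 171\right) = -115 - \left(60 - 171\right) = -115 - -111 = -115 + 111 = -4$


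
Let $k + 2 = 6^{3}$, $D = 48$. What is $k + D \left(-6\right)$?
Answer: $-74$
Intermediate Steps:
$k = 214$ ($k = -2 + 6^{3} = -2 + 216 = 214$)
$k + D \left(-6\right) = 214 + 48 \left(-6\right) = 214 - 288 = -74$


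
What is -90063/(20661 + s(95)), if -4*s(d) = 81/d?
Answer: -11407980/2617033 ≈ -4.3591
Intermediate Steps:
s(d) = -81/(4*d)
-90063/(20661 + s(95)) = -90063/(20661 - 81/4/95) = -90063/(20661 - 81/4*1/95) = -90063/(20661 - 81/380) = -90063/7851099/380 = -90063*380/7851099 = -11407980/2617033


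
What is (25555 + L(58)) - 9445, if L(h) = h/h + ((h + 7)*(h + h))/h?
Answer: 16241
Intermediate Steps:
L(h) = 15 + 2*h (L(h) = 1 + ((7 + h)*(2*h))/h = 1 + (2*h*(7 + h))/h = 1 + (14 + 2*h) = 15 + 2*h)
(25555 + L(58)) - 9445 = (25555 + (15 + 2*58)) - 9445 = (25555 + (15 + 116)) - 9445 = (25555 + 131) - 9445 = 25686 - 9445 = 16241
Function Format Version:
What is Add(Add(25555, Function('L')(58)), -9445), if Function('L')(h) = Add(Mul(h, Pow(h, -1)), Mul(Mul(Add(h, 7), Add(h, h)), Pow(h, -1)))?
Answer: 16241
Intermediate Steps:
Function('L')(h) = Add(15, Mul(2, h)) (Function('L')(h) = Add(1, Mul(Mul(Add(7, h), Mul(2, h)), Pow(h, -1))) = Add(1, Mul(Mul(2, h, Add(7, h)), Pow(h, -1))) = Add(1, Add(14, Mul(2, h))) = Add(15, Mul(2, h)))
Add(Add(25555, Function('L')(58)), -9445) = Add(Add(25555, Add(15, Mul(2, 58))), -9445) = Add(Add(25555, Add(15, 116)), -9445) = Add(Add(25555, 131), -9445) = Add(25686, -9445) = 16241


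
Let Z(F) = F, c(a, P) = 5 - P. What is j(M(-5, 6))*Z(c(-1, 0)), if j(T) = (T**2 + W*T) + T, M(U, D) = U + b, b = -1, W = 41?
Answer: -1080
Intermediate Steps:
M(U, D) = -1 + U (M(U, D) = U - 1 = -1 + U)
j(T) = T**2 + 42*T (j(T) = (T**2 + 41*T) + T = T**2 + 42*T)
j(M(-5, 6))*Z(c(-1, 0)) = ((-1 - 5)*(42 + (-1 - 5)))*(5 - 1*0) = (-6*(42 - 6))*(5 + 0) = -6*36*5 = -216*5 = -1080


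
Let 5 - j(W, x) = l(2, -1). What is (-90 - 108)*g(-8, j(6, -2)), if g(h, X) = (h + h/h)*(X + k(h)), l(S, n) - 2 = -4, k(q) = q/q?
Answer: 11088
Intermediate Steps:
k(q) = 1
l(S, n) = -2 (l(S, n) = 2 - 4 = -2)
j(W, x) = 7 (j(W, x) = 5 - 1*(-2) = 5 + 2 = 7)
g(h, X) = (1 + X)*(1 + h) (g(h, X) = (h + h/h)*(X + 1) = (h + 1)*(1 + X) = (1 + h)*(1 + X) = (1 + X)*(1 + h))
(-90 - 108)*g(-8, j(6, -2)) = (-90 - 108)*(1 + 7 - 8 + 7*(-8)) = -198*(1 + 7 - 8 - 56) = -198*(-56) = 11088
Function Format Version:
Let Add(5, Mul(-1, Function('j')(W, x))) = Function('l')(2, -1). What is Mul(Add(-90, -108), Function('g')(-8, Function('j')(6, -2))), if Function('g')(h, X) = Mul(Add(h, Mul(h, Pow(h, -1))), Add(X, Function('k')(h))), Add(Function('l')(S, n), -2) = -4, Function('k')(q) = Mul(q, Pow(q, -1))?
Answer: 11088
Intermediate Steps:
Function('k')(q) = 1
Function('l')(S, n) = -2 (Function('l')(S, n) = Add(2, -4) = -2)
Function('j')(W, x) = 7 (Function('j')(W, x) = Add(5, Mul(-1, -2)) = Add(5, 2) = 7)
Function('g')(h, X) = Mul(Add(1, X), Add(1, h)) (Function('g')(h, X) = Mul(Add(h, Mul(h, Pow(h, -1))), Add(X, 1)) = Mul(Add(h, 1), Add(1, X)) = Mul(Add(1, h), Add(1, X)) = Mul(Add(1, X), Add(1, h)))
Mul(Add(-90, -108), Function('g')(-8, Function('j')(6, -2))) = Mul(Add(-90, -108), Add(1, 7, -8, Mul(7, -8))) = Mul(-198, Add(1, 7, -8, -56)) = Mul(-198, -56) = 11088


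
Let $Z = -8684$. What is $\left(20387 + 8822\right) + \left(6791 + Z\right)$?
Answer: $27316$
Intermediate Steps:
$\left(20387 + 8822\right) + \left(6791 + Z\right) = \left(20387 + 8822\right) + \left(6791 - 8684\right) = 29209 - 1893 = 27316$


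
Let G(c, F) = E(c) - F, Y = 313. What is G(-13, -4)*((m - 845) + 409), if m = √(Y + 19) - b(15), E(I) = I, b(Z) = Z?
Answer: 4059 - 18*√83 ≈ 3895.0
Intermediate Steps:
G(c, F) = c - F
m = -15 + 2*√83 (m = √(313 + 19) - 1*15 = √332 - 15 = 2*√83 - 15 = -15 + 2*√83 ≈ 3.2209)
G(-13, -4)*((m - 845) + 409) = (-13 - 1*(-4))*(((-15 + 2*√83) - 845) + 409) = (-13 + 4)*((-860 + 2*√83) + 409) = -9*(-451 + 2*√83) = 4059 - 18*√83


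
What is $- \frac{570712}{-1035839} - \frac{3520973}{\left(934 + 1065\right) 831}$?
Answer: $- \frac{2699112069019}{1720703635791} \approx -1.5686$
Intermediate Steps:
$- \frac{570712}{-1035839} - \frac{3520973}{\left(934 + 1065\right) 831} = \left(-570712\right) \left(- \frac{1}{1035839}\right) - \frac{3520973}{1999 \cdot 831} = \frac{570712}{1035839} - \frac{3520973}{1661169} = - \frac{2699112069019}{1720703635791}$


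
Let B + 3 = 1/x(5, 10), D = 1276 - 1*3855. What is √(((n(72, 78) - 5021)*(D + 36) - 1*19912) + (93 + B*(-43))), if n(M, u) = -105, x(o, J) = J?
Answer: √1301572370/10 ≈ 3607.7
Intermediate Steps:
D = -2579 (D = 1276 - 3855 = -2579)
B = -29/10 (B = -3 + 1/10 = -3 + ⅒ = -29/10 ≈ -2.9000)
√(((n(72, 78) - 5021)*(D + 36) - 1*19912) + (93 + B*(-43))) = √(((-105 - 5021)*(-2579 + 36) - 1*19912) + (93 - 29/10*(-43))) = √((-5126*(-2543) - 19912) + (93 + 1247/10)) = √((13035418 - 19912) + 2177/10) = √(13015506 + 2177/10) = √(130157237/10) = √1301572370/10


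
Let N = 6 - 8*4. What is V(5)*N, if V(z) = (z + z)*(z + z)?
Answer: -2600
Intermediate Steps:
V(z) = 4*z² (V(z) = (2*z)*(2*z) = 4*z²)
N = -26 (N = 6 - 32 = -26)
V(5)*N = (4*5²)*(-26) = (4*25)*(-26) = 100*(-26) = -2600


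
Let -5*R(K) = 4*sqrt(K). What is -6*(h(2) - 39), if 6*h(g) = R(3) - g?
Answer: 236 + 4*sqrt(3)/5 ≈ 237.39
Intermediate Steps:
R(K) = -4*sqrt(K)/5
h(g) = -2*sqrt(3)/15 - g/6 (h(g) = (-4*sqrt(3)/5 - g)/6 = (-g - 4*sqrt(3)/5)/6 = -2*sqrt(3)/15 - g/6)
-6*(h(2) - 39) = -6*((-2*sqrt(3)/15 - 1/6*2) - 39) = -6*((-2*sqrt(3)/15 - 1/3) - 39) = -6*((-1/3 - 2*sqrt(3)/15) - 39) = -6*(-118/3 - 2*sqrt(3)/15) = 236 + 4*sqrt(3)/5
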